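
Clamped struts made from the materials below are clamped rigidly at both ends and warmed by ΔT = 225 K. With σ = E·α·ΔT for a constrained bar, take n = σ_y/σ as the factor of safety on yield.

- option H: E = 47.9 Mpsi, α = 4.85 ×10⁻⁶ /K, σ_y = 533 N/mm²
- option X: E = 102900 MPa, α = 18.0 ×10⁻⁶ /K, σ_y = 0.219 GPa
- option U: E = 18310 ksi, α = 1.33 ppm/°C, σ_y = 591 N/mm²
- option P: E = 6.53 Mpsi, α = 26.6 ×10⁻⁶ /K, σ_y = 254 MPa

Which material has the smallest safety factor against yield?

option X

Per material, after unit conversion:
  option H: E = 330.3, α = 4.85, σ_y = 533.0 → σ = 360 MPa, n = 1.48
  option X: E = 102.9, α = 18.0, σ_y = 219.0 → σ = 417 MPa, n = 0.526
  option U: E = 126.2, α = 1.33, σ_y = 591.0 → σ = 37.8 MPa, n = 15.6
  option P: E = 45.02, α = 26.6, σ_y = 254.0 → σ = 269 MPa, n = 0.943
The minimum is option X at n = 0.526.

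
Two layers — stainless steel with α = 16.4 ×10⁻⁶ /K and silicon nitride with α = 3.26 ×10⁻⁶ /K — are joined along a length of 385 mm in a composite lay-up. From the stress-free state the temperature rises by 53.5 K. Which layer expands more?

α(stainless steel) = 16.4×10⁻⁶/K vs α(silicon nitride) = 3.26×10⁻⁶/K.
Higher α expands more for the same ΔT: stainless steel.

stainless steel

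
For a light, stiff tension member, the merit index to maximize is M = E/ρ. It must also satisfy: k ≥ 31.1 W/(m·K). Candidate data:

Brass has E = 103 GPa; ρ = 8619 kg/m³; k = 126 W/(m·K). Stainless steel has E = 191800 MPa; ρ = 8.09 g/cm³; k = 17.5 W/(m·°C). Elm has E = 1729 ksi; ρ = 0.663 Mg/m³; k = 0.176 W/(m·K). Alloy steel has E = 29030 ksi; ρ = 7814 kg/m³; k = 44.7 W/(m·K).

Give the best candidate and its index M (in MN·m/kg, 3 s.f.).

alloy steel, M = 25.6 MN·m/kg

Screen on constraints: k ≥ 31.1 W/(m·K). Survivors: brass, alloy steel.
After converting to SI:
  brass: E = 103.0 GPa, ρ = 8619 kg/m³
  alloy steel: E = 200.2 GPa, ρ = 7814 kg/m³
  alloy steel: M = 25.6 MN·m/kg
  brass: M = 12.0 MN·m/kg
Alloy steel has the largest M.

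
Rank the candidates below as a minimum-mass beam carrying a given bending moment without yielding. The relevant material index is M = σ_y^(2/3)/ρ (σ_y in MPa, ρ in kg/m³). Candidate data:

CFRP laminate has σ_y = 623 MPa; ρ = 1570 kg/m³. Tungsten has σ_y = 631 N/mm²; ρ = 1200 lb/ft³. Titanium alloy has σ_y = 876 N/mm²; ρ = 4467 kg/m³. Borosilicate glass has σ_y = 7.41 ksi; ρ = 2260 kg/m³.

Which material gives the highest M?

CFRP laminate

Convert each candidate to consistent units, then evaluate M:
  CFRP laminate: σ_y = 623.0 MPa, ρ = 1570 kg/m³
  tungsten: σ_y = 631.0 MPa, ρ = 19220 kg/m³
  titanium alloy: σ_y = 876.0 MPa, ρ = 4467 kg/m³
  borosilicate glass: σ_y = 51.09 MPa, ρ = 2260 kg/m³
  CFRP laminate: M = 46.5×10⁻³
  titanium alloy: M = 20.5×10⁻³
  borosilicate glass: M = 6.09×10⁻³
  tungsten: M = 3.83×10⁻³
Highest index: CFRP laminate.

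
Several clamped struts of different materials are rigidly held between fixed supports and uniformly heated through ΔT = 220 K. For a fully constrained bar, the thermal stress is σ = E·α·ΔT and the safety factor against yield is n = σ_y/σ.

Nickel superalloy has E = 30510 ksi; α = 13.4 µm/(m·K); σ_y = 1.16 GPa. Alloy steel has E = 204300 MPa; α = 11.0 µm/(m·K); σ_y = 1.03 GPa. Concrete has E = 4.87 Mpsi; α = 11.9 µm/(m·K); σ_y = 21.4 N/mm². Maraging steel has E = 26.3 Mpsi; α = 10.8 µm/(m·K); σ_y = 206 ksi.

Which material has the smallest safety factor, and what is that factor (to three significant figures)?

concrete, n = 0.243

Converting E to GPa, α to ×10⁻⁶/K, σ_y to MPa, then σ and n for each:
  nickel superalloy: E = 210.4, α = 13.4, σ_y = 1160 → σ = 620 MPa, n = 1.87
  alloy steel: E = 204.3, α = 11.0, σ_y = 1030 → σ = 494 MPa, n = 2.08
  concrete: E = 33.58, α = 11.9, σ_y = 21.40 → σ = 87.9 MPa, n = 0.243
  maraging steel: E = 181.3, α = 10.8, σ_y = 1420 → σ = 431 MPa, n = 3.30
The minimum is concrete at n = 0.243.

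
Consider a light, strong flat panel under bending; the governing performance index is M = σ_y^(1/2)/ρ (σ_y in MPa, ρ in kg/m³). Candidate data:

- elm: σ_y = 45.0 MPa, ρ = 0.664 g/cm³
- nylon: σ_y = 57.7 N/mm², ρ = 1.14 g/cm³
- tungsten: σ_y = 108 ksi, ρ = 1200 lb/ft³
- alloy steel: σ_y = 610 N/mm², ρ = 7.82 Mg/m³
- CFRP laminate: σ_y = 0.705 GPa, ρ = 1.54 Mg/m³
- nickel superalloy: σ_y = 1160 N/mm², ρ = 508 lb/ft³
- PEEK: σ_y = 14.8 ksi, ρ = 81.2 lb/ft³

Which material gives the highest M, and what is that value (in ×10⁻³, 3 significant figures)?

CFRP laminate, M = 17.2×10⁻³

After converting to SI:
  elm: σ_y = 45.00 MPa, ρ = 664.0 kg/m³
  nylon: σ_y = 57.70 MPa, ρ = 1140 kg/m³
  tungsten: σ_y = 744.6 MPa, ρ = 19220 kg/m³
  alloy steel: σ_y = 610.0 MPa, ρ = 7820 kg/m³
  CFRP laminate: σ_y = 705.0 MPa, ρ = 1540 kg/m³
  nickel superalloy: σ_y = 1160 MPa, ρ = 8137 kg/m³
  PEEK: σ_y = 102.0 MPa, ρ = 1301 kg/m³
  CFRP laminate: M = 17.2×10⁻³
  elm: M = 10.1×10⁻³
  PEEK: M = 7.77×10⁻³
  nylon: M = 6.66×10⁻³
  nickel superalloy: M = 4.19×10⁻³
  alloy steel: M = 3.16×10⁻³
  tungsten: M = 1.42×10⁻³
CFRP laminate has the largest M.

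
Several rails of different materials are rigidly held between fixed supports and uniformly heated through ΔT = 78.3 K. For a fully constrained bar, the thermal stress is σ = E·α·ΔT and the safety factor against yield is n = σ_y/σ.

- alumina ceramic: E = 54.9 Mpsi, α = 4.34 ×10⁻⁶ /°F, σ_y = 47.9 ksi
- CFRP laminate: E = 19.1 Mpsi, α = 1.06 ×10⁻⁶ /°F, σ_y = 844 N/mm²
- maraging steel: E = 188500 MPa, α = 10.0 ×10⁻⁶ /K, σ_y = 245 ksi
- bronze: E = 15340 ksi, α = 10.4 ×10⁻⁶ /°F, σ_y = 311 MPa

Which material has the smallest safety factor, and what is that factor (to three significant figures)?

alumina ceramic, n = 1.43

Converting E to GPa, α to ×10⁻⁶/K, σ_y to MPa, then σ and n for each:
  alumina ceramic: E = 378.5, α = 7.81, σ_y = 330.3 → σ = 232 MPa, n = 1.43
  CFRP laminate: E = 131.7, α = 1.91, σ_y = 844.0 → σ = 19.7 MPa, n = 42.9
  maraging steel: E = 188.5, α = 10.0, σ_y = 1689 → σ = 148 MPa, n = 11.4
  bronze: E = 105.8, α = 18.7, σ_y = 311.0 → σ = 155 MPa, n = 2.01
The minimum is alumina ceramic at n = 1.43.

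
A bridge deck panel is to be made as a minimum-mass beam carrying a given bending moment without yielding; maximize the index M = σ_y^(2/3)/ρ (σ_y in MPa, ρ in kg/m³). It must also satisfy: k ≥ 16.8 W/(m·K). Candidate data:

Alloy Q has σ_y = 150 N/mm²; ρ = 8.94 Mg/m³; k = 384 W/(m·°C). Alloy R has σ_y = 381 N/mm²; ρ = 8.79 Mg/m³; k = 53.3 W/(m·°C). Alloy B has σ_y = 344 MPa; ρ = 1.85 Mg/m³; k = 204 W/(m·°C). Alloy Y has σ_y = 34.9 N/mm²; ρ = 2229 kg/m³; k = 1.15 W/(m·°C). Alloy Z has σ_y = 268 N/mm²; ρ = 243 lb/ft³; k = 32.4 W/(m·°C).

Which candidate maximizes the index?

Screen on constraints: k ≥ 16.8 W/(m·K). Survivors: alloy Q, alloy R, alloy B, alloy Z.
Putting every candidate on a common basis:
  alloy Q: σ_y = 150.0 MPa, ρ = 8940 kg/m³
  alloy R: σ_y = 381.0 MPa, ρ = 8790 kg/m³
  alloy B: σ_y = 344.0 MPa, ρ = 1850 kg/m³
  alloy Z: σ_y = 268.0 MPa, ρ = 3892 kg/m³
  alloy B: M = 26.5×10⁻³
  alloy Z: M = 10.7×10⁻³
  alloy R: M = 5.98×10⁻³
  alloy Q: M = 3.16×10⁻³
Highest index: alloy B.

alloy B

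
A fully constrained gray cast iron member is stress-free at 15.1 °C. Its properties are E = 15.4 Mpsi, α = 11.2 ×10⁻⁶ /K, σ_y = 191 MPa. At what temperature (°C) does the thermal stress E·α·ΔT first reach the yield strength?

176 °C

E = 15.4 Mpsi = 106.2 GPa.
E·α·ΔT = 191.0 MPa ⇒ ΔT = 191.0 / (106.2×10³ × 11.2×10⁻⁶) = 160.6 K.
T = 15.1 + 160.6 = 175.7 °C.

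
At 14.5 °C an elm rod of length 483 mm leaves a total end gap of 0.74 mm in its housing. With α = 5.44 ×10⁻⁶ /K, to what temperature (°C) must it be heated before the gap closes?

296 °C

α·L₀·ΔT = 0.74 mm ⇒ ΔT = 0.74 / (5.44×10⁻⁶ × 483.0) = 281.6 K.
T = 14.5 + 281.6 = 296.1 °C.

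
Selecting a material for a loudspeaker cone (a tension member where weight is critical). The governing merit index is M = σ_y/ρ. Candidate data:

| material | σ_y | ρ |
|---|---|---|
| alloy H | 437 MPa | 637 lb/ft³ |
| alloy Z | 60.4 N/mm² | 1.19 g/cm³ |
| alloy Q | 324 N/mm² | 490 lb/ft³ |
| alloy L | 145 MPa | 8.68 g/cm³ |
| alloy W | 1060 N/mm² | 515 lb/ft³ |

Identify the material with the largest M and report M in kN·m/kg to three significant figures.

alloy W, M = 128 kN·m/kg

In SI units:
  alloy H: σ_y = 437.0 MPa, ρ = 10200 kg/m³
  alloy Z: σ_y = 60.40 MPa, ρ = 1190 kg/m³
  alloy Q: σ_y = 324.0 MPa, ρ = 7849 kg/m³
  alloy L: σ_y = 145.0 MPa, ρ = 8680 kg/m³
  alloy W: σ_y = 1060 MPa, ρ = 8250 kg/m³
  alloy W: M = 128 kN·m/kg
  alloy Z: M = 50.8 kN·m/kg
  alloy H: M = 42.8 kN·m/kg
  alloy Q: M = 41.3 kN·m/kg
  alloy L: M = 16.7 kN·m/kg
The maximum is for alloy W.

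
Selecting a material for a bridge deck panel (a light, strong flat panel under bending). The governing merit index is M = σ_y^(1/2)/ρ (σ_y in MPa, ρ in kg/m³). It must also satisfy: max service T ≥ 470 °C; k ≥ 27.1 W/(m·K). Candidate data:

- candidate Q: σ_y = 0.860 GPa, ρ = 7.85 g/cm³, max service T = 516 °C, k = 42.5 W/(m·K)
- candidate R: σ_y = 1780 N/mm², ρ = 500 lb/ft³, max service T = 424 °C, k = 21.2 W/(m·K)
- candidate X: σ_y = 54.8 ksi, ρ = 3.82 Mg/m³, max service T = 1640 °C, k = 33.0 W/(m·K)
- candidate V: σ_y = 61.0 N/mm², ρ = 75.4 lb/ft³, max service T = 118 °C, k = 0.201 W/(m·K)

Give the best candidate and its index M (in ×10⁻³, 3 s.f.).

candidate X, M = 5.09×10⁻³

Screen on constraints: max service T ≥ 470 °C; k ≥ 27.1 W/(m·K). Survivors: candidate Q, candidate X.
Convert each candidate to consistent units, then evaluate M:
  candidate Q: σ_y = 860.0 MPa, ρ = 7850 kg/m³
  candidate X: σ_y = 377.8 MPa, ρ = 3820 kg/m³
  candidate X: M = 5.09×10⁻³
  candidate Q: M = 3.74×10⁻³
Candidate X ranks first.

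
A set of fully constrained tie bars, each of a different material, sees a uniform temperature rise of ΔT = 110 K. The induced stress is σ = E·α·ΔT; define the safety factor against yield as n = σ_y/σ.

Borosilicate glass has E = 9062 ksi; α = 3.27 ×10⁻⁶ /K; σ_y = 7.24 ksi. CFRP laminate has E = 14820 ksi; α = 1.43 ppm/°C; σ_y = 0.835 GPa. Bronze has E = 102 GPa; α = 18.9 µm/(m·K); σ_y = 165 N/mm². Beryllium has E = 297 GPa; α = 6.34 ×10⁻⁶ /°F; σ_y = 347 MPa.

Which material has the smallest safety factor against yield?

bronze

With everything in SI (GPa, ×10⁻⁶/K, MPa):
  borosilicate glass: E = 62.48, α = 3.27, σ_y = 49.92 → σ = 22.5 MPa, n = 2.22
  CFRP laminate: E = 102.2, α = 1.43, σ_y = 835.0 → σ = 16.1 MPa, n = 52.0
  bronze: E = 102.0, α = 18.9, σ_y = 165.0 → σ = 212 MPa, n = 0.778
  beryllium: E = 297.0, α = 11.4, σ_y = 347.0 → σ = 373 MPa, n = 0.931
Bronze has the lowest safety factor, n = 0.778.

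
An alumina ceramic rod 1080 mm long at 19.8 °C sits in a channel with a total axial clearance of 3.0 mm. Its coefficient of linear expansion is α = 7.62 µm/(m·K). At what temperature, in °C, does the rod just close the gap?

α·L₀·ΔT = 3.0 mm ⇒ ΔT = 3.0 / (7.62×10⁻⁶ × 1080.0) = 364.5 K.
T = 19.8 + 364.5 = 384.3 °C.

384 °C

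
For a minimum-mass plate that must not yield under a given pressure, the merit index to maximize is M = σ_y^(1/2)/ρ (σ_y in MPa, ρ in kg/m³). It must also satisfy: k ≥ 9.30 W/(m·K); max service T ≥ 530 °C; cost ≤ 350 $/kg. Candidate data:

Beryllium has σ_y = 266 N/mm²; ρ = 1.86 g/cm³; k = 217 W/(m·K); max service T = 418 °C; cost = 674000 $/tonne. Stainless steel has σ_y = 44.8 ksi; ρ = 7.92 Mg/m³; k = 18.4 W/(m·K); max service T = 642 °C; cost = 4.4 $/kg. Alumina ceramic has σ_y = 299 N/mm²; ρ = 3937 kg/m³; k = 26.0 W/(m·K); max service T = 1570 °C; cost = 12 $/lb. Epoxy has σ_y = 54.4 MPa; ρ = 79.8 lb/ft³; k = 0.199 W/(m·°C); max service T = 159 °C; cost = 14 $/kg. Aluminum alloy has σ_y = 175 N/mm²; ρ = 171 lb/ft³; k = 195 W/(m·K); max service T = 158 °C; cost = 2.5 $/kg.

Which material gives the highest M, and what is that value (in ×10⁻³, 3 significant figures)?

alumina ceramic, M = 4.39×10⁻³

Screen on constraints: k ≥ 9.30 W/(m·K); max service T ≥ 530 °C; cost ≤ 350 $/kg. Survivors: stainless steel, alumina ceramic.
After converting to SI:
  stainless steel: σ_y = 308.9 MPa, ρ = 7920 kg/m³
  alumina ceramic: σ_y = 299.0 MPa, ρ = 3937 kg/m³
  alumina ceramic: M = 4.39×10⁻³
  stainless steel: M = 2.22×10⁻³
Alumina ceramic has the largest M.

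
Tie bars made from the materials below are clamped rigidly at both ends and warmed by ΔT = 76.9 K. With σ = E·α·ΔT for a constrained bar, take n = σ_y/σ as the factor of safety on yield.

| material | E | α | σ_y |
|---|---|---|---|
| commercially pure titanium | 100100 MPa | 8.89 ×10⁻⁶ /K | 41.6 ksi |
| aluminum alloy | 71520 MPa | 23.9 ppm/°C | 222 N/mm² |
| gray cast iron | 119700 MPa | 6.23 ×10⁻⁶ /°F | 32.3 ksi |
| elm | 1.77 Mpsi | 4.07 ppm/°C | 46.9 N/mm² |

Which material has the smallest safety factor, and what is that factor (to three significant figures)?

aluminum alloy, n = 1.69

Per material, after unit conversion:
  commercially pure titanium: E = 100.1, α = 8.89, σ_y = 286.8 → σ = 68.4 MPa, n = 4.19
  aluminum alloy: E = 71.52, α = 23.9, σ_y = 222.0 → σ = 131 MPa, n = 1.69
  gray cast iron: E = 119.7, α = 11.2, σ_y = 222.7 → σ = 103 MPa, n = 2.16
  elm: E = 12.20, α = 4.07, σ_y = 46.90 → σ = 3.82 MPa, n = 12.3
The minimum is aluminum alloy at n = 1.69.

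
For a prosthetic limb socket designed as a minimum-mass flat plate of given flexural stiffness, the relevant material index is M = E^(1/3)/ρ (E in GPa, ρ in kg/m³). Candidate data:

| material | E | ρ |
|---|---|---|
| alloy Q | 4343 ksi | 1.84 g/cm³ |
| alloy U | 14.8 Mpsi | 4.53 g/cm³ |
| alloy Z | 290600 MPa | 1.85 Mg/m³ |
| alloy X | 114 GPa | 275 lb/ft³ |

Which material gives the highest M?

Putting every candidate on a common basis:
  alloy Q: E = 29.94 GPa, ρ = 1840 kg/m³
  alloy U: E = 102.0 GPa, ρ = 4530 kg/m³
  alloy Z: E = 290.6 GPa, ρ = 1850 kg/m³
  alloy X: E = 114.0 GPa, ρ = 4405 kg/m³
  alloy Z: M = 3.58×10⁻³
  alloy Q: M = 1.69×10⁻³
  alloy X: M = 1.10×10⁻³
  alloy U: M = 1.03×10⁻³
Alloy Z has the largest M.

alloy Z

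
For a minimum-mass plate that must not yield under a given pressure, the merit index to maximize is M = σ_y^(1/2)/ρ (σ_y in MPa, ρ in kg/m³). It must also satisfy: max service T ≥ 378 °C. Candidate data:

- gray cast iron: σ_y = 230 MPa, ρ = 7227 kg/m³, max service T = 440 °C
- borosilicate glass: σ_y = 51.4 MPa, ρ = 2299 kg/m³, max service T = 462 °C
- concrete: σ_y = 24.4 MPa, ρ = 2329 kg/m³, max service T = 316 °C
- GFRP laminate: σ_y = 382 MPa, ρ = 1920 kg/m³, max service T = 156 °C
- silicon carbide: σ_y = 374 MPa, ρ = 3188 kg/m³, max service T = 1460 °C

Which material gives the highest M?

Screen on constraints: max service T ≥ 378 °C. Survivors: gray cast iron, borosilicate glass, silicon carbide.
Evaluate M for each candidate:
  silicon carbide: M = 6.07×10⁻³
  borosilicate glass: M = 3.12×10⁻³
  gray cast iron: M = 2.10×10⁻³
Silicon carbide has the largest M.

silicon carbide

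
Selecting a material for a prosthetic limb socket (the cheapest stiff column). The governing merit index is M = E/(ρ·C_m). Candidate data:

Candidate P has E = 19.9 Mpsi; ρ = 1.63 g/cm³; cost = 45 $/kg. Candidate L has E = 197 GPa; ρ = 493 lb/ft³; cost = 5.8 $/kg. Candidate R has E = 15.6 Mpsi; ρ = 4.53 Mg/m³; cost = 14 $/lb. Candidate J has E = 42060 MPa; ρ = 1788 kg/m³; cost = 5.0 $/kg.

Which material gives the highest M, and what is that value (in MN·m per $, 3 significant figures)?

Putting every candidate on a common basis:
  candidate P: E = 137.2 GPa, ρ = 1630 kg/m³, cost = 45.00 $/kg
  candidate L: E = 197.0 GPa, ρ = 7897 kg/m³, cost = 5.800 $/kg
  candidate R: E = 107.6 GPa, ρ = 4530 kg/m³, cost = 30.86 $/kg
  candidate J: E = 42.06 GPa, ρ = 1788 kg/m³, cost = 5.000 $/kg
  candidate J: M = 4.70 MN·m per $
  candidate L: M = 4.30 MN·m per $
  candidate P: M = 1.87 MN·m per $
  candidate R: M = 0.769 MN·m per $
Candidate J ranks first.

candidate J, M = 4.70 MN·m per $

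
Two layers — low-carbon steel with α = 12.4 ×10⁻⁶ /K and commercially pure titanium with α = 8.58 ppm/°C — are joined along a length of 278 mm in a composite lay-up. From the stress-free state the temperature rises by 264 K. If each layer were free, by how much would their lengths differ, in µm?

Δα = |12.4 − 8.58|×10⁻⁶/K = 3.82×10⁻⁶/K.
ΔL_mismatch = Δα·L·ΔT = 3.82×10⁻⁶ × 278.0 mm × 264.0 K = 280 µm.

280 µm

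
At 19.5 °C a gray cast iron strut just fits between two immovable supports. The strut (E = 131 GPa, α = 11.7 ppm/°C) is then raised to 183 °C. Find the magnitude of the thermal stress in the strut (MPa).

ΔT = 163.5 K. Constrained thermal stress σ = E·α·ΔT = 131.0×10³ MPa × 11.7×10⁻⁶ × 163.5 = 251 MPa (compressive).

251 MPa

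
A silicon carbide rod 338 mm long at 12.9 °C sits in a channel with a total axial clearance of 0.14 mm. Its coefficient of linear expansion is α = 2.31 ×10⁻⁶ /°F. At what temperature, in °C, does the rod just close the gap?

113 °C

α = 2.31×10⁻⁶/°F × 9/5 = 4.16×10⁻⁶/K.
α·L₀·ΔT = 0.14 mm ⇒ ΔT = 0.14 / (4.16×10⁻⁶ × 338.0) = 99.62 K.
T = 12.9 + 99.62 = 112.5 °C.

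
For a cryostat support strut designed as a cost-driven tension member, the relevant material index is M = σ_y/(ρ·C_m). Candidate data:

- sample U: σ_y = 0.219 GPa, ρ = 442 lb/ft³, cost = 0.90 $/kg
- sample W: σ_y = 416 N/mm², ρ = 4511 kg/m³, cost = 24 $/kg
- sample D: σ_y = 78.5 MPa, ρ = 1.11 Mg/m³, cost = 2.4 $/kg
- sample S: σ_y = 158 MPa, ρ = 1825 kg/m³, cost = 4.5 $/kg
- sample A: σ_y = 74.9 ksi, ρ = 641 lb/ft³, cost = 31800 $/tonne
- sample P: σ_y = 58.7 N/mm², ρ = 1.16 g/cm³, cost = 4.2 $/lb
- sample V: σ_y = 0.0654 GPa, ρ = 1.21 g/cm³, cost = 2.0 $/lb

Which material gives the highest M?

sample U

Putting every candidate on a common basis:
  sample U: σ_y = 219.0 MPa, ρ = 7080 kg/m³, cost = 0.9000 $/kg
  sample W: σ_y = 416.0 MPa, ρ = 4511 kg/m³, cost = 24.00 $/kg
  sample D: σ_y = 78.50 MPa, ρ = 1110 kg/m³, cost = 2.400 $/kg
  sample S: σ_y = 158.0 MPa, ρ = 1825 kg/m³, cost = 4.500 $/kg
  sample A: σ_y = 516.4 MPa, ρ = 10270 kg/m³, cost = 31.80 $/kg
  sample P: σ_y = 58.70 MPa, ρ = 1160 kg/m³, cost = 9.259 $/kg
  sample V: σ_y = 65.40 MPa, ρ = 1210 kg/m³, cost = 4.409 $/kg
  sample U: M = 34.4 kN·m per $
  sample D: M = 29.5 kN·m per $
  sample S: M = 19.2 kN·m per $
  sample V: M = 12.3 kN·m per $
  sample P: M = 5.47 kN·m per $
  sample W: M = 3.84 kN·m per $
  sample A: M = 1.58 kN·m per $
The maximum is for sample U.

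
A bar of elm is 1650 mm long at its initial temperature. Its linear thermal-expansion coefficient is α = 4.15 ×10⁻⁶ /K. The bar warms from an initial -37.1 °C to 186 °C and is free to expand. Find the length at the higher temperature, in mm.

1651.5 mm

ΔT = 186 − (-37.1) = 223.1 K.
ΔL = α·L₀·ΔT = 4.15×10⁻⁶ × 1650 mm × 223.1 K = 1.53 mm.
L = L₀ + ΔL = 1650 + 1.53 = 1651.5 mm.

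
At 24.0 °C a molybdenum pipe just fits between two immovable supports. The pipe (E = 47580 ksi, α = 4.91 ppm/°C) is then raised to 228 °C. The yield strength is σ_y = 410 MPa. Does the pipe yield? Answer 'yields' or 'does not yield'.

E = 47580 ksi = 328.1 GPa.
ΔT = 204.0 K. Constrained thermal stress σ = E·α·ΔT = 328.1×10³ MPa × 4.91×10⁻⁶ × 204.0 = 329 MPa (compressive).
Compare to σ_y = 410 MPa: σ < σ_y, so it does not yield.

does not yield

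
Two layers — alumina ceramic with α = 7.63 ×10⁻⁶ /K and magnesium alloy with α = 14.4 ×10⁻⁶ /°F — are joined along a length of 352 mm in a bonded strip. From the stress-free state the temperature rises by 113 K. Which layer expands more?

magnesium alloy: α = 14.4×10⁻⁶/°F × 9/5 = 25.9×10⁻⁶/K.
α(alumina ceramic) = 7.63×10⁻⁶/K vs α(magnesium alloy) = 25.9×10⁻⁶/K.
Higher α expands more for the same ΔT: magnesium alloy.

magnesium alloy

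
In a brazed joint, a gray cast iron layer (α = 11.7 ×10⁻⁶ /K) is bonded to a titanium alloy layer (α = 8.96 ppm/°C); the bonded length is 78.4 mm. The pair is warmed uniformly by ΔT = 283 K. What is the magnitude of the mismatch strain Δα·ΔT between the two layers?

7.75×10⁻⁴

Δα = |11.7 − 8.96|×10⁻⁶/K = 2.74×10⁻⁶/K.
Mismatch strain = Δα·ΔT = 2.74×10⁻⁶ × 283.0 = 7.75×10⁻⁴.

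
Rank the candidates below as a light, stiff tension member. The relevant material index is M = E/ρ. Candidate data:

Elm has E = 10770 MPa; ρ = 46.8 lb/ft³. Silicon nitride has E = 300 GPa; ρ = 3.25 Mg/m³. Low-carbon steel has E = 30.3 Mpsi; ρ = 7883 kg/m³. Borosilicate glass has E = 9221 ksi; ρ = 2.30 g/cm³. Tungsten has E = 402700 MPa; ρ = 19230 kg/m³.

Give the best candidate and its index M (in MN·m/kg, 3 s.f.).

In SI units:
  elm: E = 10.77 GPa, ρ = 749.7 kg/m³
  silicon nitride: E = 300.0 GPa, ρ = 3250 kg/m³
  low-carbon steel: E = 208.9 GPa, ρ = 7883 kg/m³
  borosilicate glass: E = 63.58 GPa, ρ = 2300 kg/m³
  tungsten: E = 402.7 GPa, ρ = 19230 kg/m³
  silicon nitride: M = 92.3 MN·m/kg
  borosilicate glass: M = 27.6 MN·m/kg
  low-carbon steel: M = 26.5 MN·m/kg
  tungsten: M = 20.9 MN·m/kg
  elm: M = 14.4 MN·m/kg
Highest index: silicon nitride.

silicon nitride, M = 92.3 MN·m/kg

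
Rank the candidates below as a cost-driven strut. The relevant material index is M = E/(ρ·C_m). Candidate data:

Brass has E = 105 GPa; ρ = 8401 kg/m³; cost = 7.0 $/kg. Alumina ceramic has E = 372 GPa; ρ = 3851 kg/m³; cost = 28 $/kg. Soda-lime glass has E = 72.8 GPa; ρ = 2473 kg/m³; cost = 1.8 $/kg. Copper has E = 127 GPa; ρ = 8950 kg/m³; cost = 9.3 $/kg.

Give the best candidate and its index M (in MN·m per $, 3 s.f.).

soda-lime glass, M = 16.4 MN·m per $

Per-candidate index values:
  soda-lime glass: M = 16.4 MN·m per $
  alumina ceramic: M = 3.45 MN·m per $
  brass: M = 1.79 MN·m per $
  copper: M = 1.53 MN·m per $
Soda-lime glass has the largest M.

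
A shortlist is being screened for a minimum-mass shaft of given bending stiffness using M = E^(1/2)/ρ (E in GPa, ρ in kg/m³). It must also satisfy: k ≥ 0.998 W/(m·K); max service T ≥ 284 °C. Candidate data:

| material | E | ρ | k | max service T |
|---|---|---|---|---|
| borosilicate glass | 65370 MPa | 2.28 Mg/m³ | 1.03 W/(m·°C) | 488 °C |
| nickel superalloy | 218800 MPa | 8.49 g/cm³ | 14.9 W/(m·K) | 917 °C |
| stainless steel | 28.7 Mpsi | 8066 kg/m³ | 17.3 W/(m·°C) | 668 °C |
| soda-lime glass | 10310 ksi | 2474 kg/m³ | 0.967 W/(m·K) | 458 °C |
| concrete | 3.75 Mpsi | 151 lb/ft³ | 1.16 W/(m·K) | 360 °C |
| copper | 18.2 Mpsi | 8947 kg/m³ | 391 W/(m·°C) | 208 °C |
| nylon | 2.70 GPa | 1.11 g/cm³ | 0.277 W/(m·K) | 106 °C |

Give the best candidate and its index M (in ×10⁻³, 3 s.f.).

borosilicate glass, M = 3.55×10⁻³

Screen on constraints: k ≥ 0.998 W/(m·K); max service T ≥ 284 °C. Survivors: borosilicate glass, nickel superalloy, stainless steel, concrete.
Convert each candidate to consistent units, then evaluate M:
  borosilicate glass: E = 65.37 GPa, ρ = 2280 kg/m³
  nickel superalloy: E = 218.8 GPa, ρ = 8490 kg/m³
  stainless steel: E = 197.9 GPa, ρ = 8066 kg/m³
  concrete: E = 25.86 GPa, ρ = 2419 kg/m³
  borosilicate glass: M = 3.55×10⁻³
  concrete: M = 2.10×10⁻³
  stainless steel: M = 1.74×10⁻³
  nickel superalloy: M = 1.74×10⁻³
Borosilicate glass ranks first.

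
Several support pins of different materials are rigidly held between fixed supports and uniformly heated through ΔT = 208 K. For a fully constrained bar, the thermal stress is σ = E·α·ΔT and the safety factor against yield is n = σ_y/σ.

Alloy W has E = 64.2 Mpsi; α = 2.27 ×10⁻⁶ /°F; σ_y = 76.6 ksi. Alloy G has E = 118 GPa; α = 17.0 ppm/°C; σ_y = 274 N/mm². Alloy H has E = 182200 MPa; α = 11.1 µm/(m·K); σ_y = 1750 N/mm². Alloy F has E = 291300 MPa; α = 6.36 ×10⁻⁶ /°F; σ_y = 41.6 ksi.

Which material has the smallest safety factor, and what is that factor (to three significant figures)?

alloy F, n = 0.414

With everything in SI (GPa, ×10⁻⁶/K, MPa):
  alloy W: E = 442.6, α = 4.09, σ_y = 528.1 → σ = 376 MPa, n = 1.40
  alloy G: E = 118.0, α = 17.0, σ_y = 274.0 → σ = 417 MPa, n = 0.657
  alloy H: E = 182.2, α = 11.1, σ_y = 1750 → σ = 421 MPa, n = 4.16
  alloy F: E = 291.3, α = 11.4, σ_y = 286.8 → σ = 694 MPa, n = 0.414
The minimum is alloy F at n = 0.414.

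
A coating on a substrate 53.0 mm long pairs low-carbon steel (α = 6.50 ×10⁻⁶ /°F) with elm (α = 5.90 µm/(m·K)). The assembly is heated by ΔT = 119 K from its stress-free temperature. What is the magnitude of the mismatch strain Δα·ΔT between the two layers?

6.90×10⁻⁴

low-carbon steel: α = 6.50×10⁻⁶/°F × 9/5 = 11.7×10⁻⁶/K.
Δα = |11.7 − 5.90|×10⁻⁶/K = 5.80×10⁻⁶/K.
Mismatch strain = Δα·ΔT = 5.80×10⁻⁶ × 119.0 = 6.90×10⁻⁴.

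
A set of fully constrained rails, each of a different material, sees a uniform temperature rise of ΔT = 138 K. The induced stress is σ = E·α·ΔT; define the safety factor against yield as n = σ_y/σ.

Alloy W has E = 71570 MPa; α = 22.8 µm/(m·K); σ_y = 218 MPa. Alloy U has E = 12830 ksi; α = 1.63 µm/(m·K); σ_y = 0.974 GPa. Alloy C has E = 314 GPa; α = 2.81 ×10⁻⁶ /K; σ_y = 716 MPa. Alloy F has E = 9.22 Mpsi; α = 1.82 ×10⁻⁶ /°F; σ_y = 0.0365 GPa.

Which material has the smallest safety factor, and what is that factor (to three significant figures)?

alloy W, n = 0.968

Converting E to GPa, α to ×10⁻⁶/K, σ_y to MPa, then σ and n for each:
  alloy W: E = 71.57, α = 22.8, σ_y = 218.0 → σ = 225 MPa, n = 0.968
  alloy U: E = 88.46, α = 1.63, σ_y = 974.0 → σ = 19.9 MPa, n = 48.9
  alloy C: E = 314.0, α = 2.81, σ_y = 716.0 → σ = 122 MPa, n = 5.88
  alloy F: E = 63.57, α = 3.28, σ_y = 36.50 → σ = 28.7 MPa, n = 1.27
Smallest n: alloy W with n = 0.968.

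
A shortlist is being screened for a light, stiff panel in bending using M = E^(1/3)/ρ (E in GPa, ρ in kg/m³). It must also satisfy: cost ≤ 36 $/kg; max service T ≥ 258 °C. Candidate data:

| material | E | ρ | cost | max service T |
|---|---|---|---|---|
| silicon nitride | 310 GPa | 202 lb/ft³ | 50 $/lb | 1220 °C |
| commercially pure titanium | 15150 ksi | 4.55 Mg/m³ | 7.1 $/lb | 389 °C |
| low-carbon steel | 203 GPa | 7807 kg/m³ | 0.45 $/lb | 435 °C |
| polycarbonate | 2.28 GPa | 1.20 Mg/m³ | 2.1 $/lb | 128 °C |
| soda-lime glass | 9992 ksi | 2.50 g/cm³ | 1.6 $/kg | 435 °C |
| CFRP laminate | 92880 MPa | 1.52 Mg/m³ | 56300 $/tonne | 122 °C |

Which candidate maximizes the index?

Screen on constraints: cost ≤ 36 $/kg; max service T ≥ 258 °C. Survivors: commercially pure titanium, low-carbon steel, soda-lime glass.
Putting every candidate on a common basis:
  commercially pure titanium: E = 104.5 GPa, ρ = 4550 kg/m³
  low-carbon steel: E = 203.0 GPa, ρ = 7807 kg/m³
  soda-lime glass: E = 68.89 GPa, ρ = 2500 kg/m³
  soda-lime glass: M = 1.64×10⁻³
  commercially pure titanium: M = 1.04×10⁻³
  low-carbon steel: M = 0.753×10⁻³
Highest index: soda-lime glass.

soda-lime glass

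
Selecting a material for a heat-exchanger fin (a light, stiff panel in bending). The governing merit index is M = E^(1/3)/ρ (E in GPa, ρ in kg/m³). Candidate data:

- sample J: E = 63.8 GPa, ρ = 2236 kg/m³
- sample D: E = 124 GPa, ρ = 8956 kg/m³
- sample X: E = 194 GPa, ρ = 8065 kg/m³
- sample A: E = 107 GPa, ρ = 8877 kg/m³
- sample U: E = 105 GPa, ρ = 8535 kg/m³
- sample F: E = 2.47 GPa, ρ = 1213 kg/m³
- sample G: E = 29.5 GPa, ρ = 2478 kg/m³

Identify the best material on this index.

Evaluate M for each candidate:
  sample J: M = 1.79×10⁻³
  sample G: M = 1.25×10⁻³
  sample F: M = 1.11×10⁻³
  sample X: M = 0.718×10⁻³
  sample D: M = 0.557×10⁻³
  sample U: M = 0.553×10⁻³
  sample A: M = 0.535×10⁻³
The maximum is for sample J.

sample J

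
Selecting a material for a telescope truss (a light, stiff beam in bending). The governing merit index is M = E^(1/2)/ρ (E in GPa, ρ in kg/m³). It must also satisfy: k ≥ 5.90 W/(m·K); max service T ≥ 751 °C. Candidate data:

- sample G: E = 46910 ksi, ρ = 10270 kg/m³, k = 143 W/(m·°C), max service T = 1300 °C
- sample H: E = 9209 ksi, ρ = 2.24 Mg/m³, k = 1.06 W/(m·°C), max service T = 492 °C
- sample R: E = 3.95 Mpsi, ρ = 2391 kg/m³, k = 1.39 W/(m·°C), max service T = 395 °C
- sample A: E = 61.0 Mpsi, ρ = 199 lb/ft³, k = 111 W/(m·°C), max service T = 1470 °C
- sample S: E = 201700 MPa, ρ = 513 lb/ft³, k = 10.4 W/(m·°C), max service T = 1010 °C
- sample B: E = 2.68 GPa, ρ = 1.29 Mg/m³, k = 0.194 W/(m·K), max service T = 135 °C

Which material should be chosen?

sample A

Screen on constraints: k ≥ 5.90 W/(m·K); max service T ≥ 751 °C. Survivors: sample G, sample A, sample S.
After converting to SI:
  sample G: E = 323.4 GPa, ρ = 10270 kg/m³
  sample A: E = 420.6 GPa, ρ = 3188 kg/m³
  sample S: E = 201.7 GPa, ρ = 8217 kg/m³
  sample A: M = 6.43×10⁻³
  sample G: M = 1.75×10⁻³
  sample S: M = 1.73×10⁻³
The maximum is for sample A.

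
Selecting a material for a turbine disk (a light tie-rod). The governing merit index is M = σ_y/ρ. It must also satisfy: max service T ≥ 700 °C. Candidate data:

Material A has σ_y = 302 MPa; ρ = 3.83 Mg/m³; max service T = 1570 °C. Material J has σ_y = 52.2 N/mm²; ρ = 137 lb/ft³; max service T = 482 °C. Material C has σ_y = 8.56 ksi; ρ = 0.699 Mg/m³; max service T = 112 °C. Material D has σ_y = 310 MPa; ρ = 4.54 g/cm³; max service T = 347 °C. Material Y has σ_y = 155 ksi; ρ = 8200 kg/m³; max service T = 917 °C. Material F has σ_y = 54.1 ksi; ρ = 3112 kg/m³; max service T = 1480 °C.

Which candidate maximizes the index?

Screen on constraints: max service T ≥ 700 °C. Survivors: material A, material Y, material F.
Normalizing units and computing the index:
  material A: σ_y = 302.0 MPa, ρ = 3830 kg/m³
  material Y: σ_y = 1069 MPa, ρ = 8200 kg/m³
  material F: σ_y = 373.0 MPa, ρ = 3112 kg/m³
  material Y: M = 130 kN·m/kg
  material F: M = 120 kN·m/kg
  material A: M = 78.9 kN·m/kg
Material Y has the largest M.

material Y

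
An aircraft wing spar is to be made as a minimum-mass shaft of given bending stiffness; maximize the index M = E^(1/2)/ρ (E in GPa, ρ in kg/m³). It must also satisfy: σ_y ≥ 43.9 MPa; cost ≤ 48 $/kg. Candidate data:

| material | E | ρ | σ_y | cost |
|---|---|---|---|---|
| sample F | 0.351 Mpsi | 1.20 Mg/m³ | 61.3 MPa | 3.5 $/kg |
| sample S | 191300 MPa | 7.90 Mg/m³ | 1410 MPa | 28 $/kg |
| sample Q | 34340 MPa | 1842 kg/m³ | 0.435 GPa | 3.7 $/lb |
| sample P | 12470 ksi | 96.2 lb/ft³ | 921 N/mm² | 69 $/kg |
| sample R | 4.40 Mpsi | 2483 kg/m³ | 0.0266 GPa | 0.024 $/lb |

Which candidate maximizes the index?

Screen on constraints: σ_y ≥ 43.9 MPa; cost ≤ 48 $/kg. Survivors: sample F, sample S, sample Q.
Putting every candidate on a common basis:
  sample F: E = 2.420 GPa, ρ = 1200 kg/m³
  sample S: E = 191.3 GPa, ρ = 7900 kg/m³
  sample Q: E = 34.34 GPa, ρ = 1842 kg/m³
  sample Q: M = 3.18×10⁻³
  sample S: M = 1.75×10⁻³
  sample F: M = 1.30×10⁻³
Sample Q ranks first.

sample Q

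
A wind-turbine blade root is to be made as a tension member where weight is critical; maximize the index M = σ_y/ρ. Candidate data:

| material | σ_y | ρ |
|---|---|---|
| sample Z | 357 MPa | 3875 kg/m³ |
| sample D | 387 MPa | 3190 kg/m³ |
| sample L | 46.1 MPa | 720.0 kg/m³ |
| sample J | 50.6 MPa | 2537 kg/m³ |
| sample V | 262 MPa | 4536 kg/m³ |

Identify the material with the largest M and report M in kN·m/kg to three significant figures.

sample D, M = 121 kN·m/kg

Evaluate M for each candidate:
  sample D: M = 121 kN·m/kg
  sample Z: M = 92.1 kN·m/kg
  sample L: M = 64.0 kN·m/kg
  sample V: M = 57.8 kN·m/kg
  sample J: M = 19.9 kN·m/kg
The maximum is for sample D.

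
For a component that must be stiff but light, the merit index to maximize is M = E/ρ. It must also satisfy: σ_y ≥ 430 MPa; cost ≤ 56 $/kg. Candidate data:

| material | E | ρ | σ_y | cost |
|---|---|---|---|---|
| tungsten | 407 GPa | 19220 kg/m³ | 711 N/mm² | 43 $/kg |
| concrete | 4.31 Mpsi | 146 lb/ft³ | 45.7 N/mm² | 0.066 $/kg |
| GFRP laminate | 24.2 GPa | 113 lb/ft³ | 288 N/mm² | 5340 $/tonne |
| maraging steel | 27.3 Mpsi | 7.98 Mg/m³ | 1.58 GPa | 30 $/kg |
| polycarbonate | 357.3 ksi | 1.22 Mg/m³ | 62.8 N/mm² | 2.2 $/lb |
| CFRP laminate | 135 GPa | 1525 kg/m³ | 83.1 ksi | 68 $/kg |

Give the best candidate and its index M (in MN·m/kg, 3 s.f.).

Screen on constraints: σ_y ≥ 430 MPa; cost ≤ 56 $/kg. Survivors: tungsten, maraging steel.
After converting to SI:
  tungsten: E = 407.0 GPa, ρ = 19220 kg/m³
  maraging steel: E = 188.2 GPa, ρ = 7980 kg/m³
  maraging steel: M = 23.6 MN·m/kg
  tungsten: M = 21.2 MN·m/kg
The maximum is for maraging steel.

maraging steel, M = 23.6 MN·m/kg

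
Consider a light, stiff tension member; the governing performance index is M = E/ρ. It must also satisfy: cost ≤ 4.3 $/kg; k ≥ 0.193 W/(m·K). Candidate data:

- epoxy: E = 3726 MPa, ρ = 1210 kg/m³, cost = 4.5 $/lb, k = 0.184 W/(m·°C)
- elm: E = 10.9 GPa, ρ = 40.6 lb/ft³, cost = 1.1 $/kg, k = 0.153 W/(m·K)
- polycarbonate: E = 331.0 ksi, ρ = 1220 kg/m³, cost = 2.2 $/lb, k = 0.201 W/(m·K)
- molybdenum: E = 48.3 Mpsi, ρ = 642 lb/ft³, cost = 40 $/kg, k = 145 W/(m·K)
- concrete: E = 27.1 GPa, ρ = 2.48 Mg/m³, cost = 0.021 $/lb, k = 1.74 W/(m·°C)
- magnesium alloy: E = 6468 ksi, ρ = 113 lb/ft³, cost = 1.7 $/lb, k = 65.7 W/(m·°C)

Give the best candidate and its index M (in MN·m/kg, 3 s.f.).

magnesium alloy, M = 24.6 MN·m/kg

Screen on constraints: cost ≤ 4.3 $/kg; k ≥ 0.193 W/(m·K). Survivors: concrete, magnesium alloy.
Putting every candidate on a common basis:
  concrete: E = 27.10 GPa, ρ = 2480 kg/m³
  magnesium alloy: E = 44.60 GPa, ρ = 1810 kg/m³
  magnesium alloy: M = 24.6 MN·m/kg
  concrete: M = 10.9 MN·m/kg
The maximum is for magnesium alloy.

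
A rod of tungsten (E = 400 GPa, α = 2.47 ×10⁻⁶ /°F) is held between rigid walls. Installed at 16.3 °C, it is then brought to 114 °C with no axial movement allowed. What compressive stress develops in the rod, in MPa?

174 MPa

α = 2.47×10⁻⁶/°F × 9/5 = 4.45×10⁻⁶/K.
ΔT = 97.70 K. Constrained thermal stress σ = E·α·ΔT = 400.0×10³ MPa × 4.45×10⁻⁶ × 97.70 = 174 MPa (compressive).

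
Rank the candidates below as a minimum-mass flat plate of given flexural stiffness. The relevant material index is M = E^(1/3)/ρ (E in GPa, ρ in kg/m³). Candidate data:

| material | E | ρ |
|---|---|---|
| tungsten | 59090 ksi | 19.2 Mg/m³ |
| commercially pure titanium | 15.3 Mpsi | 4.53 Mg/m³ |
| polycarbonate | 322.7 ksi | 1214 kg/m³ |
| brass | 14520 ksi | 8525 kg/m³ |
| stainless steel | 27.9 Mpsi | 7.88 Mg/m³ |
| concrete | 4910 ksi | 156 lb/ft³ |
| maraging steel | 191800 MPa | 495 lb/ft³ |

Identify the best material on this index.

After converting to SI:
  tungsten: E = 407.4 GPa, ρ = 19200 kg/m³
  commercially pure titanium: E = 105.5 GPa, ρ = 4530 kg/m³
  polycarbonate: E = 2.225 GPa, ρ = 1214 kg/m³
  brass: E = 100.1 GPa, ρ = 8525 kg/m³
  stainless steel: E = 192.4 GPa, ρ = 7880 kg/m³
  concrete: E = 33.85 GPa, ρ = 2499 kg/m³
  maraging steel: E = 191.8 GPa, ρ = 7929 kg/m³
  concrete: M = 1.29×10⁻³
  polycarbonate: M = 1.08×10⁻³
  commercially pure titanium: M = 1.04×10⁻³
  stainless steel: M = 0.733×10⁻³
  maraging steel: M = 0.727×10⁻³
  brass: M = 0.545×10⁻³
  tungsten: M = 0.386×10⁻³
Concrete ranks first.

concrete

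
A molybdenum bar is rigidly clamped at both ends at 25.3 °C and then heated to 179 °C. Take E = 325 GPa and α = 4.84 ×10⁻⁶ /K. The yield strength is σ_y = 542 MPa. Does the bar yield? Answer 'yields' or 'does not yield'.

does not yield

ΔT = 153.7 K. Constrained thermal stress σ = E·α·ΔT = 325.0×10³ MPa × 4.84×10⁻⁶ × 153.7 = 242 MPa (compressive).
Compare to σ_y = 542 MPa: σ < σ_y, so it does not yield.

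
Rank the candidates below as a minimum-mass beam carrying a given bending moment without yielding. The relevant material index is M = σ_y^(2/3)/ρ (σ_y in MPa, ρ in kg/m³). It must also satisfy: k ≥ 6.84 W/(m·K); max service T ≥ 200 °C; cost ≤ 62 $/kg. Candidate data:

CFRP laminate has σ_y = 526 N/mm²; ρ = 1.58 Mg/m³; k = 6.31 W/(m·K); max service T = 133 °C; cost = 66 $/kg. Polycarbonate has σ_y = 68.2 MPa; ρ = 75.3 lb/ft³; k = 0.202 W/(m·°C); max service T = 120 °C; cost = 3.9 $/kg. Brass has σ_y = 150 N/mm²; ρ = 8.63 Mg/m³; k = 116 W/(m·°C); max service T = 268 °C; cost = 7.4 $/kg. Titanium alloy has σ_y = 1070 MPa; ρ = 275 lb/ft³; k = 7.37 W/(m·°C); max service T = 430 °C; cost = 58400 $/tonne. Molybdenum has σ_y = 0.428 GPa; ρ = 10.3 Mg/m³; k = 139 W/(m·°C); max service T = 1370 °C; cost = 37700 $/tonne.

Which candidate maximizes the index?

titanium alloy

Screen on constraints: k ≥ 6.84 W/(m·K); max service T ≥ 200 °C; cost ≤ 62 $/kg. Survivors: brass, titanium alloy, molybdenum.
In SI units:
  brass: σ_y = 150.0 MPa, ρ = 8630 kg/m³
  titanium alloy: σ_y = 1070 MPa, ρ = 4405 kg/m³
  molybdenum: σ_y = 428.0 MPa, ρ = 10300 kg/m³
  titanium alloy: M = 23.7×10⁻³
  molybdenum: M = 5.51×10⁻³
  brass: M = 3.27×10⁻³
The maximum is for titanium alloy.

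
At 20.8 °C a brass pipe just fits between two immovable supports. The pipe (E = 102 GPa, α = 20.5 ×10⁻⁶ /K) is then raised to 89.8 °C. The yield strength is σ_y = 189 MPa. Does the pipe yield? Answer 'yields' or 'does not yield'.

does not yield

ΔT = 69.00 K. Constrained thermal stress σ = E·α·ΔT = 102.0×10³ MPa × 20.5×10⁻⁶ × 69.00 = 144 MPa (compressive).
Compare to σ_y = 189 MPa: σ < σ_y, so it does not yield.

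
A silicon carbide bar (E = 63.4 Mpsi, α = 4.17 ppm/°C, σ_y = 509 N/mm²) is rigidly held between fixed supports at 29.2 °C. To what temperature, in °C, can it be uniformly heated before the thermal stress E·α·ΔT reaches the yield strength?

E = 63.4 Mpsi = 437.1 GPa.
σ_y = 509 N/mm² = 509.0 MPa.
E·α·ΔT = 509.0 MPa ⇒ ΔT = 509.0 / (437.1×10³ × 4.17×10⁻⁶) = 279.2 K.
T = 29.2 + 279.2 = 308.4 °C.

308 °C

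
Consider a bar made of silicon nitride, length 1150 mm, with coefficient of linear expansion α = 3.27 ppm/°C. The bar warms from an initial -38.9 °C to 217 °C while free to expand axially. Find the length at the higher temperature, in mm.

ΔT = 217 − (-38.9) = 255.9 K.
ΔL = α·L₀·ΔT = 3.27×10⁻⁶ × 1150 mm × 255.9 K = 0.962 mm.
L = L₀ + ΔL = 1150 + 0.962 = 1151.0 mm.

1151.0 mm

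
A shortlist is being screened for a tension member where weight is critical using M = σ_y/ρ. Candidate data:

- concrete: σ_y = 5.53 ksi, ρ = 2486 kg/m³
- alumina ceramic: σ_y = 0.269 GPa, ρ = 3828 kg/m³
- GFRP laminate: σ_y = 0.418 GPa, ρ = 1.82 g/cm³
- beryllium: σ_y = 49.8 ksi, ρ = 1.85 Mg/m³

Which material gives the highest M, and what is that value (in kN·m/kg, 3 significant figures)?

After converting to SI:
  concrete: σ_y = 38.13 MPa, ρ = 2486 kg/m³
  alumina ceramic: σ_y = 269.0 MPa, ρ = 3828 kg/m³
  GFRP laminate: σ_y = 418.0 MPa, ρ = 1820 kg/m³
  beryllium: σ_y = 343.4 MPa, ρ = 1850 kg/m³
  GFRP laminate: M = 230 kN·m/kg
  beryllium: M = 186 kN·m/kg
  alumina ceramic: M = 70.3 kN·m/kg
  concrete: M = 15.3 kN·m/kg
GFRP laminate ranks first.

GFRP laminate, M = 230 kN·m/kg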